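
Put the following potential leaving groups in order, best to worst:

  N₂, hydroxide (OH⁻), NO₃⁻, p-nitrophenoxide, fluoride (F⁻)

Leaving-group ability tracks the stability of the departed species; conjugate-acid pKₐ is the usual yardstick (lower pKₐ → better LG).
N₂: no meaningful conjugate acid; N₂ departs as an exceptionally stable neutral molecule
NO₃⁻: pKₐ(HNO₃) ≈ -1.3 — resonance-delocalised over three oxygens
fluoride (F⁻): pKₐ(HF) ≈ 3.2 — small and strongly basic; the poor halide leaving group
p-nitrophenoxide: pKₐ(p-nitrophenol) ≈ 7.2
hydroxide (OH⁻): pKₐ(H₂O) ≈ 15.7

N₂ > NO₃⁻ > fluoride (F⁻) > p-nitrophenoxide > hydroxide (OH⁻)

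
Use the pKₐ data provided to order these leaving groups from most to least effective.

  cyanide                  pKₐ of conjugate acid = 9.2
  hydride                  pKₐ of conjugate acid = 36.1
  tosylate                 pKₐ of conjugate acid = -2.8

Lower conjugate-acid pKₐ ⇒ weaker base ⇒ better leaving group.
Sorting by the given values: tosylate (-2.8), cyanide (9.2), hydride (36.1).

tosylate > cyanide > hydride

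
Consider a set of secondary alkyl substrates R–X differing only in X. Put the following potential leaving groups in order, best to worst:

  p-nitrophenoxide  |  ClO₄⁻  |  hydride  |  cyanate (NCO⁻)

Rank by basicity of the departing species: weakest base leaves most easily.
ClO₄⁻: pKₐ(HClO₄) ≈ -10
cyanate (NCO⁻): pKₐ(HOCN) ≈ 3.5
p-nitrophenoxide: pKₐ(p-nitrophenol) ≈ 7.2
hydride: pKₐ(H₂) ≈ 36

ClO₄⁻ > cyanate (NCO⁻) > p-nitrophenoxide > hydride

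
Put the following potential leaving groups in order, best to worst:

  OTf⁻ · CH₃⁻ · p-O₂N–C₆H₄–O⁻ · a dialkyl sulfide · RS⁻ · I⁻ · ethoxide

OTf⁻ > I⁻ > a dialkyl sulfide > p-O₂N–C₆H₄–O⁻ > RS⁻ > ethoxide > CH₃⁻

Rank by basicity of the departing species: weakest base leaves most easily.
OTf⁻: pKₐ(CF₃SO₃H (triflic acid)) ≈ -14
I⁻: pKₐ(HI) ≈ -10
a dialkyl sulfide: pKₐ(R'₂SH⁺) ≈ -7
p-O₂N–C₆H₄–O⁻: pKₐ(p-nitrophenol) ≈ 7.2
RS⁻: pKₐ(RSH (a thiol)) ≈ 10.5
ethoxide: pKₐ(CH₃CH₂OH) ≈ 16
CH₃⁻: pKₐ(CH₄) ≈ 48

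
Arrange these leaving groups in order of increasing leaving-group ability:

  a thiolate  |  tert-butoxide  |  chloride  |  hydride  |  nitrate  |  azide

A good leaving group is a weak base: the lower the pKₐ of its conjugate acid, the more readily it departs.
chloride: pKₐ(HCl) ≈ -7
nitrate: pKₐ(HNO₃) ≈ -1.3 — resonance-delocalised over three oxygens
azide: pKₐ(HN₃) ≈ 4.7
a thiolate: pKₐ(RSH (a thiol)) ≈ 10.5 — moderately basic; rarely leaves without activation
tert-butoxide: pKₐ(t-BuOH) ≈ 18 — bulky, strongly basic alkoxide
hydride: pKₐ(H₂) ≈ 36 — extremely strong base; leaves only in special hydride-transfer contexts
Reversing gives the worst-to-best order requested.

hydride < tert-butoxide < a thiolate < azide < nitrate < chloride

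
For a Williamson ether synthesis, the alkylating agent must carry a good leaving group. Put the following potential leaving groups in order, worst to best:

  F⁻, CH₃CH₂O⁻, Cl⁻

CH₃CH₂O⁻ < F⁻ < Cl⁻

Leaving-group ability tracks the stability of the departed species; conjugate-acid pKₐ is the usual yardstick (lower pKₐ → better LG).
Cl⁻: pKₐ(HCl) ≈ -7
F⁻: pKₐ(HF) ≈ 3.2
CH₃CH₂O⁻: pKₐ(CH₃CH₂OH) ≈ 16
Listed from poorest to best leaving group as asked.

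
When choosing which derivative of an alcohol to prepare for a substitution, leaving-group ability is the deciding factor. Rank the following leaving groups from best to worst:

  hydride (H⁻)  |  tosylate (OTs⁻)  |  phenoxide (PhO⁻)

Rank by basicity of the departing species: weakest base leaves most easily.
tosylate (OTs⁻): pKₐ(p-CH₃C₆H₄SO₃H (TsOH)) ≈ -2.8
phenoxide (PhO⁻): pKₐ(C₆H₅OH (phenol)) ≈ 10
hydride (H⁻): pKₐ(H₂) ≈ 36 — extremely strong base; leaves only in special hydride-transfer contexts

tosylate (OTs⁻) > phenoxide (PhO⁻) > hydride (H⁻)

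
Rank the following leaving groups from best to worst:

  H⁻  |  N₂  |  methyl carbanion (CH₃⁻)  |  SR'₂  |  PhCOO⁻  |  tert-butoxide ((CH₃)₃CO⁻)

N₂ > SR'₂ > PhCOO⁻ > tert-butoxide ((CH₃)₃CO⁻) > H⁻ > methyl carbanion (CH₃⁻)

Leaving-group ability tracks the stability of the departed species; conjugate-acid pKₐ is the usual yardstick (lower pKₐ → better LG).
N₂: no meaningful conjugate acid; N₂ departs as an exceptionally stable neutral molecule
SR'₂: pKₐ(R'₂SH⁺) ≈ -7
PhCOO⁻: pKₐ(C₆H₅COOH) ≈ 4.2
tert-butoxide ((CH₃)₃CO⁻): pKₐ(t-BuOH) ≈ 18
H⁻: pKₐ(H₂) ≈ 36
methyl carbanion (CH₃⁻): pKₐ(CH₄) ≈ 48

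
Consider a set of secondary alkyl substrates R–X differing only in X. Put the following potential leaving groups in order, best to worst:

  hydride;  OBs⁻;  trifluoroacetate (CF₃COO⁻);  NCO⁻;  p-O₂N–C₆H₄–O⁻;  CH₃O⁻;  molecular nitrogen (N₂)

molecular nitrogen (N₂) > OBs⁻ > trifluoroacetate (CF₃COO⁻) > NCO⁻ > p-O₂N–C₆H₄–O⁻ > CH₃O⁻ > hydride

molecular nitrogen (N₂): no meaningful conjugate acid; N₂ departs as an exceptionally stable neutral molecule
OBs⁻: pKₐ(p-BrC₆H₄SO₃H) ≈ -2.8
trifluoroacetate (CF₃COO⁻): pKₐ(CF₃COOH) ≈ 0.2
NCO⁻: pKₐ(HOCN) ≈ 3.5
p-O₂N–C₆H₄–O⁻: pKₐ(p-nitrophenol) ≈ 7.2
CH₃O⁻: pKₐ(CH₃OH) ≈ 15.5
hydride: pKₐ(H₂) ≈ 36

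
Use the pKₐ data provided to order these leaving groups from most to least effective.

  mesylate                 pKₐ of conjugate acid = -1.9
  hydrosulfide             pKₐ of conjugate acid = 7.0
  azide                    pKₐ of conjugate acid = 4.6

Lower conjugate-acid pKₐ ⇒ weaker base ⇒ better leaving group.
Sorting by the given values: mesylate (-1.9), azide (4.6), hydrosulfide (7.0).

mesylate > azide > hydrosulfide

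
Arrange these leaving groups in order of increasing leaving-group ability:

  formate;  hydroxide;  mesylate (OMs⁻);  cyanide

hydroxide < cyanide < formate < mesylate (OMs⁻)

mesylate (OMs⁻): pKₐ(CH₃SO₃H (MsOH)) ≈ -1.9
formate: pKₐ(HCOOH) ≈ 3.8 — resonance-stabilised carboxylate
cyanide: pKₐ(HCN) ≈ 9.2 — sp carbon stabilises the charge somewhat, but still a poor LG
hydroxide: pKₐ(H₂O) ≈ 15.7 — strong base; essentially never leaves without prior activation
The question asks for worst first, so the sequence is read in increasing leaving-group ability.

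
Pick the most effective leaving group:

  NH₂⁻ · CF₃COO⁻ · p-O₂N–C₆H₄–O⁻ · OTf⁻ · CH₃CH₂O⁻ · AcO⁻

OTf⁻

Leaving-group ability tracks the stability of the departed species; conjugate-acid pKₐ is the usual yardstick (lower pKₐ → better LG).
OTf⁻: pKₐ(CF₃SO₃H (triflic acid)) ≈ -14
CF₃COO⁻: pKₐ(CF₃COOH) ≈ 0.2
AcO⁻: pKₐ(CH₃COOH) ≈ 4.8
p-O₂N–C₆H₄–O⁻: pKₐ(p-nitrophenol) ≈ 7.2
CH₃CH₂O⁻: pKₐ(CH₃CH₂OH) ≈ 16
NH₂⁻: pKₐ(NH₃) ≈ 38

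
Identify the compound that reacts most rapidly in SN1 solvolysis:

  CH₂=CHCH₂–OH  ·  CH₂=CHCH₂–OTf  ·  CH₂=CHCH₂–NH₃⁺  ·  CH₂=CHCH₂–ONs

CH₂=CHCH₂–OTf

With the same alkyl group throughout, only the leaving group differentiates the rates.
The more stable X⁻ (or X) is on its own — i.e. the weaker a base it is — the better a leaving group it makes.
CH₂=CHCH₂–OTf loses OTf⁻: pKₐ(CF₃SO₃H (triflic acid)) ≈ -14
CH₂=CHCH₂–ONs loses ONs⁻: pKₐ(p-O₂NC₆H₄SO₃H) ≈ -3.5
CH₂=CHCH₂–NH₃⁺ loses NH₃: pKₐ(NH₄⁺) ≈ 9.2
CH₂=CHCH₂–OH loses OH⁻: pKₐ(H₂O) ≈ 15.7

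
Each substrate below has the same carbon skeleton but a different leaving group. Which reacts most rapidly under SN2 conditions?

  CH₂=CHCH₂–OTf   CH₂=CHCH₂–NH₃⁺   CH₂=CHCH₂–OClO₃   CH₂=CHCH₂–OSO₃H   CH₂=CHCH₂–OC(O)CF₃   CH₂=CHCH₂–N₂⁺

The skeletons are identical, so relative rate is governed entirely by leaving-group ability.
A good leaving group is a weak base: the lower the pKₐ of its conjugate acid, the more readily it departs.
CH₂=CHCH₂–N₂⁺ loses N₂: no meaningful conjugate acid; N₂ departs as an exceptionally stable neutral molecule
CH₂=CHCH₂–OTf loses OTf⁻: pKₐ(CF₃SO₃H (triflic acid)) ≈ -14
CH₂=CHCH₂–OClO₃ loses ClO₄⁻: pKₐ(HClO₄) ≈ -10
CH₂=CHCH₂–OSO₃H loses HSO₄⁻: pKₐ(H₂SO₄) ≈ -3
CH₂=CHCH₂–OC(O)CF₃ loses CF₃COO⁻: pKₐ(CF₃COOH) ≈ 0.2
CH₂=CHCH₂–NH₃⁺ loses NH₃: pKₐ(NH₄⁺) ≈ 9.2

CH₂=CHCH₂–N₂⁺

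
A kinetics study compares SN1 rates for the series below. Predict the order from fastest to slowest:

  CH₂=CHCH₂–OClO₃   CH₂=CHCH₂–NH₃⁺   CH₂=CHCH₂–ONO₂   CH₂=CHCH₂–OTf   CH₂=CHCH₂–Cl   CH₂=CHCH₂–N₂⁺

CH₂=CHCH₂–N₂⁺ > CH₂=CHCH₂–OTf > CH₂=CHCH₂–OClO₃ > CH₂=CHCH₂–Cl > CH₂=CHCH₂–ONO₂ > CH₂=CHCH₂–NH₃⁺

With the same alkyl group throughout, only the leaving group differentiates the rates.
Rank by basicity of the departing species: weakest base leaves most easily.
CH₂=CHCH₂–N₂⁺ loses N₂: no meaningful conjugate acid; N₂ departs as an exceptionally stable neutral molecule
CH₂=CHCH₂–OTf loses OTf⁻: pKₐ(CF₃SO₃H (triflic acid)) ≈ -14
CH₂=CHCH₂–OClO₃ loses ClO₄⁻: pKₐ(HClO₄) ≈ -10
CH₂=CHCH₂–Cl loses Cl⁻: pKₐ(HCl) ≈ -7
CH₂=CHCH₂–ONO₂ loses NO₃⁻: pKₐ(HNO₃) ≈ -1.3
CH₂=CHCH₂–NH₃⁺ loses NH₃: pKₐ(NH₄⁺) ≈ 9.2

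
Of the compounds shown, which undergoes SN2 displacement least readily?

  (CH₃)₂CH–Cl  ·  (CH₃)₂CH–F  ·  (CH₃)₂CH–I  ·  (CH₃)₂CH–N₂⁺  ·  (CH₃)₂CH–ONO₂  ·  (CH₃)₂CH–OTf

Same R in every case — rank the leaving groups.
The more stable X⁻ (or X) is on its own — i.e. the weaker a base it is — the better a leaving group it makes.
(CH₃)₂CH–N₂⁺ loses N₂: no meaningful conjugate acid; N₂ departs as an exceptionally stable neutral molecule
(CH₃)₂CH–OTf loses OTf⁻: pKₐ(CF₃SO₃H (triflic acid)) ≈ -14
(CH₃)₂CH–I loses I⁻: pKₐ(HI) ≈ -10
(CH₃)₂CH–Cl loses Cl⁻: pKₐ(HCl) ≈ -7
(CH₃)₂CH–ONO₂ loses NO₃⁻: pKₐ(HNO₃) ≈ -1.3
(CH₃)₂CH–F loses F⁻: pKₐ(HF) ≈ 3.2

(CH₃)₂CH–F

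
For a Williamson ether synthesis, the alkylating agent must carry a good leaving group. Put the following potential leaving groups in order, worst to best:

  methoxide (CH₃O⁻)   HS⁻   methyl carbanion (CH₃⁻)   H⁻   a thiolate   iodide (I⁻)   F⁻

iodide (I⁻): pKₐ(HI) ≈ -10
F⁻: pKₐ(HF) ≈ 3.2
HS⁻: pKₐ(H₂S) ≈ 7
a thiolate: pKₐ(RSH (a thiol)) ≈ 10.5
methoxide (CH₃O⁻): pKₐ(CH₃OH) ≈ 15.5
H⁻: pKₐ(H₂) ≈ 36
methyl carbanion (CH₃⁻): pKₐ(CH₄) ≈ 48
The question asks for worst first, so the sequence is read in increasing leaving-group ability.

methyl carbanion (CH₃⁻) < H⁻ < methoxide (CH₃O⁻) < a thiolate < HS⁻ < F⁻ < iodide (I⁻)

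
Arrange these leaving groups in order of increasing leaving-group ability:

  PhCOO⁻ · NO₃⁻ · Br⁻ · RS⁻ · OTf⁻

The more stable X⁻ (or X) is on its own — i.e. the weaker a base it is — the better a leaving group it makes.
OTf⁻: pKₐ(CF₃SO₃H (triflic acid)) ≈ -14 — charge spread over three oxygens and a CF₃ group; the premier leaving group in synthesis
Br⁻: pKₐ(HBr) ≈ -9
NO₃⁻: pKₐ(HNO₃) ≈ -1.3
PhCOO⁻: pKₐ(C₆H₅COOH) ≈ 4.2
RS⁻: pKₐ(RSH (a thiol)) ≈ 10.5 — moderately basic; rarely leaves without activation
Reversing gives the worst-to-best order requested.

RS⁻ < PhCOO⁻ < NO₃⁻ < Br⁻ < OTf⁻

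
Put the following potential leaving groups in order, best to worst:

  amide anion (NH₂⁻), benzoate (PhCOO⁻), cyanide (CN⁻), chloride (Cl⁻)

chloride (Cl⁻) > benzoate (PhCOO⁻) > cyanide (CN⁻) > amide anion (NH₂⁻)

The more stable X⁻ (or X) is on its own — i.e. the weaker a base it is — the better a leaving group it makes.
chloride (Cl⁻): pKₐ(HCl) ≈ -7
benzoate (PhCOO⁻): pKₐ(C₆H₅COOH) ≈ 4.2
cyanide (CN⁻): pKₐ(HCN) ≈ 9.2
amide anion (NH₂⁻): pKₐ(NH₃) ≈ 38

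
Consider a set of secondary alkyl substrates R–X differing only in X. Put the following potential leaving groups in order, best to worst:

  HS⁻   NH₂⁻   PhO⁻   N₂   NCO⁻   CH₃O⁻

A good leaving group is a weak base: the lower the pKₐ of its conjugate acid, the more readily it departs.
N₂: no meaningful conjugate acid; N₂ departs as an exceptionally stable neutral molecule
NCO⁻: pKₐ(HOCN) ≈ 3.5
HS⁻: pKₐ(H₂S) ≈ 7
PhO⁻: pKₐ(C₆H₅OH (phenol)) ≈ 10
CH₃O⁻: pKₐ(CH₃OH) ≈ 15.5
NH₂⁻: pKₐ(NH₃) ≈ 38

N₂ > NCO⁻ > HS⁻ > PhO⁻ > CH₃O⁻ > NH₂⁻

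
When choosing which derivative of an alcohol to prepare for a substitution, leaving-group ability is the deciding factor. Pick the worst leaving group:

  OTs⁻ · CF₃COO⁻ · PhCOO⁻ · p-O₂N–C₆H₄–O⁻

A good leaving group is a weak base: the lower the pKₐ of its conjugate acid, the more readily it departs.
OTs⁻: pKₐ(p-CH₃C₆H₄SO₃H (TsOH)) ≈ -2.8
CF₃COO⁻: pKₐ(CF₃COOH) ≈ 0.2
PhCOO⁻: pKₐ(C₆H₅COOH) ≈ 4.2
p-O₂N–C₆H₄–O⁻: pKₐ(p-nitrophenol) ≈ 7.2

p-O₂N–C₆H₄–O⁻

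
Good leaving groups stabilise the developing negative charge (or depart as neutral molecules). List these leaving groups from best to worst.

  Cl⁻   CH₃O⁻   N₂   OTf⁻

N₂ > OTf⁻ > Cl⁻ > CH₃O⁻

The more stable X⁻ (or X) is on its own — i.e. the weaker a base it is — the better a leaving group it makes.
N₂: no meaningful conjugate acid; N₂ departs as an exceptionally stable neutral molecule
OTf⁻: pKₐ(CF₃SO₃H (triflic acid)) ≈ -14
Cl⁻: pKₐ(HCl) ≈ -7
CH₃O⁻: pKₐ(CH₃OH) ≈ 15.5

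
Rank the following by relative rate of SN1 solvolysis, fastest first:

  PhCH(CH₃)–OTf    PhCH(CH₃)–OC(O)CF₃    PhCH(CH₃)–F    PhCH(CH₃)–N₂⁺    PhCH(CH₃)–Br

Same R in every case — rank the leaving groups.
A good leaving group is a weak base: the lower the pKₐ of its conjugate acid, the more readily it departs.
PhCH(CH₃)–N₂⁺ loses N₂: no meaningful conjugate acid; N₂ departs as an exceptionally stable neutral molecule
PhCH(CH₃)–OTf loses OTf⁻: pKₐ(CF₃SO₃H (triflic acid)) ≈ -14
PhCH(CH₃)–Br loses Br⁻: pKₐ(HBr) ≈ -9
PhCH(CH₃)–OC(O)CF₃ loses CF₃COO⁻: pKₐ(CF₃COOH) ≈ 0.2
PhCH(CH₃)–F loses F⁻: pKₐ(HF) ≈ 3.2

PhCH(CH₃)–N₂⁺ > PhCH(CH₃)–OTf > PhCH(CH₃)–Br > PhCH(CH₃)–OC(O)CF₃ > PhCH(CH₃)–F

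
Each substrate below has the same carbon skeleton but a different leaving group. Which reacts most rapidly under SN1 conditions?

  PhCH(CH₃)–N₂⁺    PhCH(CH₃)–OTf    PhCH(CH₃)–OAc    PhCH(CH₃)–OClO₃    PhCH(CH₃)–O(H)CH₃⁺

PhCH(CH₃)–N₂⁺

With the same alkyl group throughout, only the leaving group differentiates the rates.
The more stable X⁻ (or X) is on its own — i.e. the weaker a base it is — the better a leaving group it makes.
PhCH(CH₃)–N₂⁺ loses N₂: no meaningful conjugate acid; N₂ departs as an exceptionally stable neutral molecule
PhCH(CH₃)–OTf loses OTf⁻: pKₐ(CF₃SO₃H (triflic acid)) ≈ -14
PhCH(CH₃)–OClO₃ loses ClO₄⁻: pKₐ(HClO₄) ≈ -10
PhCH(CH₃)–O(H)CH₃⁺ loses R'OH: pKₐ(R'OH₂⁺) ≈ -2.4
PhCH(CH₃)–OAc loses AcO⁻: pKₐ(CH₃COOH) ≈ 4.8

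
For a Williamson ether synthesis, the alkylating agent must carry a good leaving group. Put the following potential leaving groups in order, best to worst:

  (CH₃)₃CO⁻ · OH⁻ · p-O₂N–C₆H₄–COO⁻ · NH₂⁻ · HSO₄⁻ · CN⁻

HSO₄⁻: pKₐ(H₂SO₄) ≈ -3 — conjugate base of a strong mineral acid
p-O₂N–C₆H₄–COO⁻: pKₐ(p-nitrobenzoic acid) ≈ 3.4 — electron-withdrawing nitro group stabilises the carboxylate
CN⁻: pKₐ(HCN) ≈ 9.2 — sp carbon stabilises the charge somewhat, but still a poor LG
OH⁻: pKₐ(H₂O) ≈ 15.7 — strong base; essentially never leaves without prior activation
(CH₃)₃CO⁻: pKₐ(t-BuOH) ≈ 18
NH₂⁻: pKₐ(NH₃) ≈ 38

HSO₄⁻ > p-O₂N–C₆H₄–COO⁻ > CN⁻ > OH⁻ > (CH₃)₃CO⁻ > NH₂⁻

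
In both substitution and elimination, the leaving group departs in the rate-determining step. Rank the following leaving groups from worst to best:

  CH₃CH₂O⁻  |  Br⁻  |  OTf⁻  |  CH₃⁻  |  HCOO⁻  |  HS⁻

The more stable X⁻ (or X) is on its own — i.e. the weaker a base it is — the better a leaving group it makes.
OTf⁻: pKₐ(CF₃SO₃H (triflic acid)) ≈ -14 — charge spread over three oxygens and a CF₃ group; the premier leaving group in synthesis
Br⁻: pKₐ(HBr) ≈ -9
HCOO⁻: pKₐ(HCOOH) ≈ 3.8
HS⁻: pKₐ(H₂S) ≈ 7 — larger and more polarisable than the oxygen analogue
CH₃CH₂O⁻: pKₐ(CH₃CH₂OH) ≈ 16
CH₃⁻: pKₐ(CH₄) ≈ 48
The question asks for worst first, so the sequence is read in increasing leaving-group ability.

CH₃⁻ < CH₃CH₂O⁻ < HS⁻ < HCOO⁻ < Br⁻ < OTf⁻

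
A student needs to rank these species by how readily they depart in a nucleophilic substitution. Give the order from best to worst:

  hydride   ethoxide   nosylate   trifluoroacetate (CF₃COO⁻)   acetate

nosylate > trifluoroacetate (CF₃COO⁻) > acetate > ethoxide > hydride

Rank by basicity of the departing species: weakest base leaves most easily.
nosylate: pKₐ(p-O₂NC₆H₄SO₃H) ≈ -3.5 — p-nitro group further stabilises the sulfonate
trifluoroacetate (CF₃COO⁻): pKₐ(CF₃COOH) ≈ 0.2 — strongly electron-withdrawing CF₃ stabilises the carboxylate
acetate: pKₐ(CH₃COOH) ≈ 4.8
ethoxide: pKₐ(CH₃CH₂OH) ≈ 16 — strong base; alkoxides do not leave unassisted
hydride: pKₐ(H₂) ≈ 36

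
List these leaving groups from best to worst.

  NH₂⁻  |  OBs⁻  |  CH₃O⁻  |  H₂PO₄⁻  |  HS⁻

OBs⁻: pKₐ(p-BrC₆H₄SO₃H) ≈ -2.8
H₂PO₄⁻: pKₐ(H₃PO₄) ≈ 2.1
HS⁻: pKₐ(H₂S) ≈ 7
CH₃O⁻: pKₐ(CH₃OH) ≈ 15.5
NH₂⁻: pKₐ(NH₃) ≈ 38

OBs⁻ > H₂PO₄⁻ > HS⁻ > CH₃O⁻ > NH₂⁻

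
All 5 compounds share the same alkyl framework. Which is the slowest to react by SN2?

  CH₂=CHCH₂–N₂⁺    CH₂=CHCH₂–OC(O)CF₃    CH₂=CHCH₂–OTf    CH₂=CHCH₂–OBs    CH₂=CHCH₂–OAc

CH₂=CHCH₂–OAc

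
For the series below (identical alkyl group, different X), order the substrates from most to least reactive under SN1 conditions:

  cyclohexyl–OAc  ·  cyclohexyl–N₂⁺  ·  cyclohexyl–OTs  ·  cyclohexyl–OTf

cyclohexyl–N₂⁺ > cyclohexyl–OTf > cyclohexyl–OTs > cyclohexyl–OAc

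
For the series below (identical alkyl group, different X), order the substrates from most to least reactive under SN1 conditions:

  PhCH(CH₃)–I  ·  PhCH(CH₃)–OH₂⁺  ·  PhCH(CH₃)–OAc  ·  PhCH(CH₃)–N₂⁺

PhCH(CH₃)–N₂⁺ > PhCH(CH₃)–I > PhCH(CH₃)–OH₂⁺ > PhCH(CH₃)–OAc

The skeletons are identical, so relative rate is governed entirely by leaving-group ability.
A good leaving group is a weak base: the lower the pKₐ of its conjugate acid, the more readily it departs.
PhCH(CH₃)–N₂⁺ loses N₂: no meaningful conjugate acid; N₂ departs as an exceptionally stable neutral molecule
PhCH(CH₃)–I loses I⁻: pKₐ(HI) ≈ -10
PhCH(CH₃)–OH₂⁺ loses H₂O: pKₐ(H₃O⁺) ≈ -1.7
PhCH(CH₃)–OAc loses AcO⁻: pKₐ(CH₃COOH) ≈ 4.8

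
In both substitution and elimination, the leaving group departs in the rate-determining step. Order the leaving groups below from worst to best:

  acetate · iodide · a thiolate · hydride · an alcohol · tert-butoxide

hydride < tert-butoxide < a thiolate < acetate < an alcohol < iodide

The more stable X⁻ (or X) is on its own — i.e. the weaker a base it is — the better a leaving group it makes.
iodide: pKₐ(HI) ≈ -10 — large, highly polarisable; very weak base
an alcohol: pKₐ(R'OH₂⁺) ≈ -2.4
acetate: pKₐ(CH₃COOH) ≈ 4.8 — resonance-stabilised but still a weak base
a thiolate: pKₐ(RSH (a thiol)) ≈ 10.5 — moderately basic; rarely leaves without activation
tert-butoxide: pKₐ(t-BuOH) ≈ 18 — bulky, strongly basic alkoxide
hydride: pKₐ(H₂) ≈ 36 — extremely strong base; leaves only in special hydride-transfer contexts
Reversing gives the worst-to-best order requested.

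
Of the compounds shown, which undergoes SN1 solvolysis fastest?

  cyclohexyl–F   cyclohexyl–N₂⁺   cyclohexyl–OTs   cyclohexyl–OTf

cyclohexyl–N₂⁺

With the same alkyl group throughout, only the leaving group differentiates the rates.
Leaving-group ability tracks the stability of the departed species; conjugate-acid pKₐ is the usual yardstick (lower pKₐ → better LG).
cyclohexyl–N₂⁺ loses N₂: no meaningful conjugate acid; N₂ departs as an exceptionally stable neutral molecule
cyclohexyl–OTf loses OTf⁻: pKₐ(CF₃SO₃H (triflic acid)) ≈ -14
cyclohexyl–OTs loses OTs⁻: pKₐ(p-CH₃C₆H₄SO₃H (TsOH)) ≈ -2.8
cyclohexyl–F loses F⁻: pKₐ(HF) ≈ 3.2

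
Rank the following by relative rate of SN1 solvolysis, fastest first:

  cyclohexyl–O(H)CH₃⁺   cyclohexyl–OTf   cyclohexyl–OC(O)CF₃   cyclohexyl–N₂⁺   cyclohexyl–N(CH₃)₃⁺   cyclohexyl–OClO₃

cyclohexyl–N₂⁺ > cyclohexyl–OTf > cyclohexyl–OClO₃ > cyclohexyl–O(H)CH₃⁺ > cyclohexyl–OC(O)CF₃ > cyclohexyl–N(CH₃)₃⁺

Identical carbon frameworks mean the comparison reduces to leaving-group quality.
Rank by basicity of the departing species: weakest base leaves most easily.
cyclohexyl–N₂⁺ loses N₂: no meaningful conjugate acid; N₂ departs as an exceptionally stable neutral molecule
cyclohexyl–OTf loses OTf⁻: pKₐ(CF₃SO₃H (triflic acid)) ≈ -14
cyclohexyl–OClO₃ loses ClO₄⁻: pKₐ(HClO₄) ≈ -10
cyclohexyl–O(H)CH₃⁺ loses R'OH: pKₐ(R'OH₂⁺) ≈ -2.4
cyclohexyl–OC(O)CF₃ loses CF₃COO⁻: pKₐ(CF₃COOH) ≈ 0.2
cyclohexyl–N(CH₃)₃⁺ loses NR'₃: pKₐ(R'₃NH⁺) ≈ 10.7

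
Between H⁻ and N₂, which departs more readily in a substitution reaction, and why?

N₂ is the better leaving group.
N₂ is the ultimate leaving group — it departs as an exceptionally stable neutral molecule, whereas H⁻ (pKₐ(H₂) ≈ 36) is far more basic.

N₂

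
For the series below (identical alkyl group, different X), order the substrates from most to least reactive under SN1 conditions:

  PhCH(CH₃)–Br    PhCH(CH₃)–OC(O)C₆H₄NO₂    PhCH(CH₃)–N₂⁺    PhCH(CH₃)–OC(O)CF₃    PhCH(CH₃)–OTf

The skeletons are identical, so relative rate is governed entirely by leaving-group ability.
A good leaving group is a weak base: the lower the pKₐ of its conjugate acid, the more readily it departs.
PhCH(CH₃)–N₂⁺ loses N₂: no meaningful conjugate acid; N₂ departs as an exceptionally stable neutral molecule
PhCH(CH₃)–OTf loses OTf⁻: pKₐ(CF₃SO₃H (triflic acid)) ≈ -14
PhCH(CH₃)–Br loses Br⁻: pKₐ(HBr) ≈ -9
PhCH(CH₃)–OC(O)CF₃ loses CF₃COO⁻: pKₐ(CF₃COOH) ≈ 0.2
PhCH(CH₃)–OC(O)C₆H₄NO₂ loses p-O₂N–C₆H₄–COO⁻: pKₐ(p-nitrobenzoic acid) ≈ 3.4

PhCH(CH₃)–N₂⁺ > PhCH(CH₃)–OTf > PhCH(CH₃)–Br > PhCH(CH₃)–OC(O)CF₃ > PhCH(CH₃)–OC(O)C₆H₄NO₂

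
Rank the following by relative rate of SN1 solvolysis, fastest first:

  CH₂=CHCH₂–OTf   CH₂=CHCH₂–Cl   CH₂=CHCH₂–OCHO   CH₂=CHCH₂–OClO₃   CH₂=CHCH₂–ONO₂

Identical carbon frameworks mean the comparison reduces to leaving-group quality.
The more stable X⁻ (or X) is on its own — i.e. the weaker a base it is — the better a leaving group it makes.
CH₂=CHCH₂–OTf loses OTf⁻: pKₐ(CF₃SO₃H (triflic acid)) ≈ -14
CH₂=CHCH₂–OClO₃ loses ClO₄⁻: pKₐ(HClO₄) ≈ -10
CH₂=CHCH₂–Cl loses Cl⁻: pKₐ(HCl) ≈ -7
CH₂=CHCH₂–ONO₂ loses NO₃⁻: pKₐ(HNO₃) ≈ -1.3
CH₂=CHCH₂–OCHO loses HCOO⁻: pKₐ(HCOOH) ≈ 3.8

CH₂=CHCH₂–OTf > CH₂=CHCH₂–OClO₃ > CH₂=CHCH₂–Cl > CH₂=CHCH₂–ONO₂ > CH₂=CHCH₂–OCHO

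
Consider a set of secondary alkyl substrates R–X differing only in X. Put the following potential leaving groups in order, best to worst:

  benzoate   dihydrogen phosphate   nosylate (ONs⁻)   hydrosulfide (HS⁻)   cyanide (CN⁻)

nosylate (ONs⁻) > dihydrogen phosphate > benzoate > hydrosulfide (HS⁻) > cyanide (CN⁻)

A good leaving group is a weak base: the lower the pKₐ of its conjugate acid, the more readily it departs.
nosylate (ONs⁻): pKₐ(p-O₂NC₆H₄SO₃H) ≈ -3.5
dihydrogen phosphate: pKₐ(H₃PO₄) ≈ 2.1
benzoate: pKₐ(C₆H₅COOH) ≈ 4.2
hydrosulfide (HS⁻): pKₐ(H₂S) ≈ 7
cyanide (CN⁻): pKₐ(HCN) ≈ 9.2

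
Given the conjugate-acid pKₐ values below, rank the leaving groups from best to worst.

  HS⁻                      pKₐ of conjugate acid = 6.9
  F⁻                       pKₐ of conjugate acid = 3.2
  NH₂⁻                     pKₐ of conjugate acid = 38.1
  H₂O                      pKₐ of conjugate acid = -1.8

H₂O > F⁻ > HS⁻ > NH₂⁻

Lower conjugate-acid pKₐ ⇒ weaker base ⇒ better leaving group.
Sorting by the given values: H₂O (-1.8), F⁻ (3.2), HS⁻ (6.9), NH₂⁻ (38.1).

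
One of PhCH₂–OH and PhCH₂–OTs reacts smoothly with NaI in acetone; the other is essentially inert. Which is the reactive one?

From PhCH₂–OH the departing group would be OH⁻ (pKₐ(H₂O) ≈ 15.7). Strong base; essentially never leaves without prior activation.
From PhCH₂–OTs the leaving group is OTs⁻ (pKₐ(p-CH₃C₆H₄SO₃H (TsOH)) ≈ -2.8). Resonance-delocalised arenesulfonate.
(In practice PhCH₂–OTs is made from PhCH₂–OH by treatment with TsCl / pyridine, converting the hydroxyl into a tosylate.)

PhCH₂–OTs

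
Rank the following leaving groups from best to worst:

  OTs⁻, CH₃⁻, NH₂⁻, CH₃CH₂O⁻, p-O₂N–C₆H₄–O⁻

Leaving-group ability tracks the stability of the departed species; conjugate-acid pKₐ is the usual yardstick (lower pKₐ → better LG).
OTs⁻: pKₐ(p-CH₃C₆H₄SO₃H (TsOH)) ≈ -2.8 — resonance-delocalised arenesulfonate
p-O₂N–C₆H₄–O⁻: pKₐ(p-nitrophenol) ≈ 7.2 — nitro group delocalises the charge; the classic chromogenic LG
CH₃CH₂O⁻: pKₐ(CH₃CH₂OH) ≈ 16 — strong base; alkoxides do not leave unassisted
NH₂⁻: pKₐ(NH₃) ≈ 38 — extremely strong base; never a leaving group
CH₃⁻: pKₐ(CH₄) ≈ 48

OTs⁻ > p-O₂N–C₆H₄–O⁻ > CH₃CH₂O⁻ > NH₂⁻ > CH₃⁻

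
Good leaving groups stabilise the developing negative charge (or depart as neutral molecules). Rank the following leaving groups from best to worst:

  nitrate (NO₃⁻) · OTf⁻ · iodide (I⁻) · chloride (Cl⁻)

Leaving-group ability tracks the stability of the departed species; conjugate-acid pKₐ is the usual yardstick (lower pKₐ → better LG).
OTf⁻: pKₐ(CF₃SO₃H (triflic acid)) ≈ -14
iodide (I⁻): pKₐ(HI) ≈ -10
chloride (Cl⁻): pKₐ(HCl) ≈ -7
nitrate (NO₃⁻): pKₐ(HNO₃) ≈ -1.3

OTf⁻ > iodide (I⁻) > chloride (Cl⁻) > nitrate (NO₃⁻)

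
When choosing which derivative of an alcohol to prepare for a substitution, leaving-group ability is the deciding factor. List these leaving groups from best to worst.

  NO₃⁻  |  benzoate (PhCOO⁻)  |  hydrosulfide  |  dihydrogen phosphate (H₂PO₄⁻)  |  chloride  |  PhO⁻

chloride: pKₐ(HCl) ≈ -7
NO₃⁻: pKₐ(HNO₃) ≈ -1.3
dihydrogen phosphate (H₂PO₄⁻): pKₐ(H₃PO₄) ≈ 2.1
benzoate (PhCOO⁻): pKₐ(C₆H₅COOH) ≈ 4.2
hydrosulfide: pKₐ(H₂S) ≈ 7
PhO⁻: pKₐ(C₆H₅OH (phenol)) ≈ 10

chloride > NO₃⁻ > dihydrogen phosphate (H₂PO₄⁻) > benzoate (PhCOO⁻) > hydrosulfide > PhO⁻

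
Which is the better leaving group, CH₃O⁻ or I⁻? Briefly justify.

I⁻

I⁻ is the better leaving group.
pKₐ(HI) ≈ -10 versus pKₐ(CH₃OH) ≈ 15.5: I⁻ is the much weaker base.
Large, highly polarisable; very weak base.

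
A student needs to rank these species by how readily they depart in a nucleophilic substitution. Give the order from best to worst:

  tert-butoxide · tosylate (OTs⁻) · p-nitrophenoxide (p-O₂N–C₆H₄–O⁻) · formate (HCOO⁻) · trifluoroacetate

Rank by basicity of the departing species: weakest base leaves most easily.
tosylate (OTs⁻): pKₐ(p-CH₃C₆H₄SO₃H (TsOH)) ≈ -2.8
trifluoroacetate: pKₐ(CF₃COOH) ≈ 0.2 — strongly electron-withdrawing CF₃ stabilises the carboxylate
formate (HCOO⁻): pKₐ(HCOOH) ≈ 3.8 — resonance-stabilised carboxylate
p-nitrophenoxide (p-O₂N–C₆H₄–O⁻): pKₐ(p-nitrophenol) ≈ 7.2
tert-butoxide: pKₐ(t-BuOH) ≈ 18

tosylate (OTs⁻) > trifluoroacetate > formate (HCOO⁻) > p-nitrophenoxide (p-O₂N–C₆H₄–O⁻) > tert-butoxide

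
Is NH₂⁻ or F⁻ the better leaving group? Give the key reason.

F⁻

F⁻ is the better leaving group.
pKₐ(HF) ≈ 3.2 versus pKₐ(NH₃) ≈ 38: F⁻ is the much weaker base.
Small and strongly basic; the poor halide leaving group.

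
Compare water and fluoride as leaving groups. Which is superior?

water

water is the better leaving group.
pKₐ(H₃O⁺) ≈ -1.7 versus pKₐ(HF) ≈ 3.2: water is the much weaker base.
Neutral; leaves from a protonated alcohol (R–OH₂⁺).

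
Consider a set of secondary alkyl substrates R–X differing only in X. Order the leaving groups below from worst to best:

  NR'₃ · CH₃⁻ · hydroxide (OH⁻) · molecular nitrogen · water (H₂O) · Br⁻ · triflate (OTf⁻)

CH₃⁻ < hydroxide (OH⁻) < NR'₃ < water (H₂O) < Br⁻ < triflate (OTf⁻) < molecular nitrogen

The more stable X⁻ (or X) is on its own — i.e. the weaker a base it is — the better a leaving group it makes.
molecular nitrogen: no meaningful conjugate acid; N₂ departs as an exceptionally stable neutral molecule
triflate (OTf⁻): pKₐ(CF₃SO₃H (triflic acid)) ≈ -14 — charge spread over three oxygens and a CF₃ group; the premier leaving group in synthesis
Br⁻: pKₐ(HBr) ≈ -9 — weak base; good leaving group
water (H₂O): pKₐ(H₃O⁺) ≈ -1.7 — neutral; leaves from a protonated alcohol (R–OH₂⁺)
NR'₃: pKₐ(R'₃NH⁺) ≈ 10.7 — neutral but still a fairly strong base; Hofmann-elimination LG
hydroxide (OH⁻): pKₐ(H₂O) ≈ 15.7
CH₃⁻: pKₐ(CH₄) ≈ 48 — unstabilised carbanion; the worst conceivable leaving group
The question asks for worst first, so the sequence is read in increasing leaving-group ability.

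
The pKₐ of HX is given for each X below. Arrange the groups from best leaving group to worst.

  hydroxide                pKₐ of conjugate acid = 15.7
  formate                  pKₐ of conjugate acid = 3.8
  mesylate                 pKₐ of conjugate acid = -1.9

mesylate > formate > hydroxide

Lower conjugate-acid pKₐ ⇒ weaker base ⇒ better leaving group.
Sorting by the given values: mesylate (-1.9), formate (3.8), hydroxide (15.7).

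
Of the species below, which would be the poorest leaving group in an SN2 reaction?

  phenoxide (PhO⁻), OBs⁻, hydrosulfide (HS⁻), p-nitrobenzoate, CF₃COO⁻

OBs⁻: pKₐ(p-BrC₆H₄SO₃H) ≈ -2.8
CF₃COO⁻: pKₐ(CF₃COOH) ≈ 0.2
p-nitrobenzoate: pKₐ(p-nitrobenzoic acid) ≈ 3.4
hydrosulfide (HS⁻): pKₐ(H₂S) ≈ 7
phenoxide (PhO⁻): pKₐ(C₆H₅OH (phenol)) ≈ 10

phenoxide (PhO⁻)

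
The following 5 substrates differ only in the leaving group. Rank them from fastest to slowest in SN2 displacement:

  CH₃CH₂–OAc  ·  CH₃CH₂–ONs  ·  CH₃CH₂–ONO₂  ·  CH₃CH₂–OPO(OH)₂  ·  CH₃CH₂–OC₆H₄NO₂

With the same alkyl group throughout, only the leaving group differentiates the rates.
The more stable X⁻ (or X) is on its own — i.e. the weaker a base it is — the better a leaving group it makes.
CH₃CH₂–ONs loses ONs⁻: pKₐ(p-O₂NC₆H₄SO₃H) ≈ -3.5
CH₃CH₂–ONO₂ loses NO₃⁻: pKₐ(HNO₃) ≈ -1.3
CH₃CH₂–OPO(OH)₂ loses H₂PO₄⁻: pKₐ(H₃PO₄) ≈ 2.1
CH₃CH₂–OAc loses AcO⁻: pKₐ(CH₃COOH) ≈ 4.8
CH₃CH₂–OC₆H₄NO₂ loses p-O₂N–C₆H₄–O⁻: pKₐ(p-nitrophenol) ≈ 7.2

CH₃CH₂–ONs > CH₃CH₂–ONO₂ > CH₃CH₂–OPO(OH)₂ > CH₃CH₂–OAc > CH₃CH₂–OC₆H₄NO₂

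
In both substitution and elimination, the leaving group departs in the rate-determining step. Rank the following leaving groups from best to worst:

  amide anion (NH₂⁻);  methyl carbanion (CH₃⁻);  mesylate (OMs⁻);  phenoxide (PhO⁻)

A good leaving group is a weak base: the lower the pKₐ of its conjugate acid, the more readily it departs.
mesylate (OMs⁻): pKₐ(CH₃SO₃H (MsOH)) ≈ -1.9 — resonance-delocalised alkanesulfonate
phenoxide (PhO⁻): pKₐ(C₆H₅OH (phenol)) ≈ 10 — resonance into the ring helps, but still a poor LG
amide anion (NH₂⁻): pKₐ(NH₃) ≈ 38 — extremely strong base; never a leaving group
methyl carbanion (CH₃⁻): pKₐ(CH₄) ≈ 48 — unstabilised carbanion; the worst conceivable leaving group

mesylate (OMs⁻) > phenoxide (PhO⁻) > amide anion (NH₂⁻) > methyl carbanion (CH₃⁻)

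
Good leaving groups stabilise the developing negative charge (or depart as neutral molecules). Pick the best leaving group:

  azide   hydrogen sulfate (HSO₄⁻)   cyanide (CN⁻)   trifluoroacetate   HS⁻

Rank by basicity of the departing species: weakest base leaves most easily.
hydrogen sulfate (HSO₄⁻): pKₐ(H₂SO₄) ≈ -3
trifluoroacetate: pKₐ(CF₃COOH) ≈ 0.2
azide: pKₐ(HN₃) ≈ 4.7
HS⁻: pKₐ(H₂S) ≈ 7
cyanide (CN⁻): pKₐ(HCN) ≈ 9.2

hydrogen sulfate (HSO₄⁻)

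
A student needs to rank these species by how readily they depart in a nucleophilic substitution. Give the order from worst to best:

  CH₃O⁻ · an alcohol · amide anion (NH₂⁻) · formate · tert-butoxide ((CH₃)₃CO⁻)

amide anion (NH₂⁻) < tert-butoxide ((CH₃)₃CO⁻) < CH₃O⁻ < formate < an alcohol

an alcohol: pKₐ(R'OH₂⁺) ≈ -2.4
formate: pKₐ(HCOOH) ≈ 3.8 — resonance-stabilised carboxylate
CH₃O⁻: pKₐ(CH₃OH) ≈ 15.5
tert-butoxide ((CH₃)₃CO⁻): pKₐ(t-BuOH) ≈ 18 — bulky, strongly basic alkoxide
amide anion (NH₂⁻): pKₐ(NH₃) ≈ 38 — extremely strong base; never a leaving group
Reversing gives the worst-to-best order requested.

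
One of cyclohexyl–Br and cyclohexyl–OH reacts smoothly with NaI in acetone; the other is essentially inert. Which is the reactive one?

cyclohexyl–Br

From cyclohexyl–OH the departing group would be OH⁻ (pKₐ(H₂O) ≈ 15.7). Strong base; essentially never leaves without prior activation.
From cyclohexyl–Br the leaving group is Br⁻ (pKₐ(HBr) ≈ -9). Weak base; good leaving group.
(In practice cyclohexyl–Br is made from cyclohexyl–OH by treatment with PBr₃, replacing the hydroxyl with bromide.)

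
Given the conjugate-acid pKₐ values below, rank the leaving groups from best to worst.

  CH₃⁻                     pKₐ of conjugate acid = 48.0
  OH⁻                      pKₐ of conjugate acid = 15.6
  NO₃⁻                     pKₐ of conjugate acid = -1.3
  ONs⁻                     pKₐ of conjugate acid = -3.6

Lower conjugate-acid pKₐ ⇒ weaker base ⇒ better leaving group.
Sorting by the given values: ONs⁻ (-3.6), NO₃⁻ (-1.3), OH⁻ (15.6), CH₃⁻ (48.0).

ONs⁻ > NO₃⁻ > OH⁻ > CH₃⁻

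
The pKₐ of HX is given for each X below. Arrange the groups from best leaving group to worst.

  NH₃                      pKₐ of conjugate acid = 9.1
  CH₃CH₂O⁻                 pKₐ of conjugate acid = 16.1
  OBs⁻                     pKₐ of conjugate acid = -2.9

OBs⁻ > NH₃ > CH₃CH₂O⁻

Lower conjugate-acid pKₐ ⇒ weaker base ⇒ better leaving group.
Sorting by the given values: OBs⁻ (-2.9), NH₃ (9.1), CH₃CH₂O⁻ (16.1).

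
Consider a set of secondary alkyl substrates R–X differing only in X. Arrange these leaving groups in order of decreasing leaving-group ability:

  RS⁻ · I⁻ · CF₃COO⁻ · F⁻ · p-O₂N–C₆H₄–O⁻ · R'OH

I⁻ > R'OH > CF₃COO⁻ > F⁻ > p-O₂N–C₆H₄–O⁻ > RS⁻

Rank by basicity of the departing species: weakest base leaves most easily.
I⁻: pKₐ(HI) ≈ -10
R'OH: pKₐ(R'OH₂⁺) ≈ -2.4
CF₃COO⁻: pKₐ(CF₃COOH) ≈ 0.2
F⁻: pKₐ(HF) ≈ 3.2
p-O₂N–C₆H₄–O⁻: pKₐ(p-nitrophenol) ≈ 7.2
RS⁻: pKₐ(RSH (a thiol)) ≈ 10.5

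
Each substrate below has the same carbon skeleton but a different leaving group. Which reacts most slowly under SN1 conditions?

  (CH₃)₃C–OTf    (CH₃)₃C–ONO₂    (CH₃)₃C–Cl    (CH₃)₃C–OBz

(CH₃)₃C–OBz

Same R in every case — rank the leaving groups.
The more stable X⁻ (or X) is on its own — i.e. the weaker a base it is — the better a leaving group it makes.
(CH₃)₃C–OTf loses OTf⁻: pKₐ(CF₃SO₃H (triflic acid)) ≈ -14
(CH₃)₃C–Cl loses Cl⁻: pKₐ(HCl) ≈ -7
(CH₃)₃C–ONO₂ loses NO₃⁻: pKₐ(HNO₃) ≈ -1.3
(CH₃)₃C–OBz loses PhCOO⁻: pKₐ(C₆H₅COOH) ≈ 4.2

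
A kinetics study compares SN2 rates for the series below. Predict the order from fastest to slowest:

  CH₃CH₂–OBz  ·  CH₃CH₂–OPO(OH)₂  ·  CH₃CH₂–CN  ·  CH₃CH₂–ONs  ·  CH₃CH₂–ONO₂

CH₃CH₂–ONs > CH₃CH₂–ONO₂ > CH₃CH₂–OPO(OH)₂ > CH₃CH₂–OBz > CH₃CH₂–CN

With the same alkyl group throughout, only the leaving group differentiates the rates.
A good leaving group is a weak base: the lower the pKₐ of its conjugate acid, the more readily it departs.
CH₃CH₂–ONs loses ONs⁻: pKₐ(p-O₂NC₆H₄SO₃H) ≈ -3.5
CH₃CH₂–ONO₂ loses NO₃⁻: pKₐ(HNO₃) ≈ -1.3
CH₃CH₂–OPO(OH)₂ loses H₂PO₄⁻: pKₐ(H₃PO₄) ≈ 2.1
CH₃CH₂–OBz loses PhCOO⁻: pKₐ(C₆H₅COOH) ≈ 4.2
CH₃CH₂–CN loses CN⁻: pKₐ(HCN) ≈ 9.2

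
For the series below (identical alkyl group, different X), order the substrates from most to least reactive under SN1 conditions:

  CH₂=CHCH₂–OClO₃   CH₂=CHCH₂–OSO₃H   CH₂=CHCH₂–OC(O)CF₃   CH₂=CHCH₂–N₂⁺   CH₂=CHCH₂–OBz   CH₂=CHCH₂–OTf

CH₂=CHCH₂–N₂⁺ > CH₂=CHCH₂–OTf > CH₂=CHCH₂–OClO₃ > CH₂=CHCH₂–OSO₃H > CH₂=CHCH₂–OC(O)CF₃ > CH₂=CHCH₂–OBz

The skeletons are identical, so relative rate is governed entirely by leaving-group ability.
The more stable X⁻ (or X) is on its own — i.e. the weaker a base it is — the better a leaving group it makes.
CH₂=CHCH₂–N₂⁺ loses N₂: no meaningful conjugate acid; N₂ departs as an exceptionally stable neutral molecule
CH₂=CHCH₂–OTf loses OTf⁻: pKₐ(CF₃SO₃H (triflic acid)) ≈ -14
CH₂=CHCH₂–OClO₃ loses ClO₄⁻: pKₐ(HClO₄) ≈ -10
CH₂=CHCH₂–OSO₃H loses HSO₄⁻: pKₐ(H₂SO₄) ≈ -3
CH₂=CHCH₂–OC(O)CF₃ loses CF₃COO⁻: pKₐ(CF₃COOH) ≈ 0.2
CH₂=CHCH₂–OBz loses PhCOO⁻: pKₐ(C₆H₅COOH) ≈ 4.2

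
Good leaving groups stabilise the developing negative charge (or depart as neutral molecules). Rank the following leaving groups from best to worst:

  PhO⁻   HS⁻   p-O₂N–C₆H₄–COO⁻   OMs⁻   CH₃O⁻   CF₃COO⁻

OMs⁻ > CF₃COO⁻ > p-O₂N–C₆H₄–COO⁻ > HS⁻ > PhO⁻ > CH₃O⁻

Rank by basicity of the departing species: weakest base leaves most easily.
OMs⁻: pKₐ(CH₃SO₃H (MsOH)) ≈ -1.9
CF₃COO⁻: pKₐ(CF₃COOH) ≈ 0.2
p-O₂N–C₆H₄–COO⁻: pKₐ(p-nitrobenzoic acid) ≈ 3.4
HS⁻: pKₐ(H₂S) ≈ 7
PhO⁻: pKₐ(C₆H₅OH (phenol)) ≈ 10
CH₃O⁻: pKₐ(CH₃OH) ≈ 15.5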